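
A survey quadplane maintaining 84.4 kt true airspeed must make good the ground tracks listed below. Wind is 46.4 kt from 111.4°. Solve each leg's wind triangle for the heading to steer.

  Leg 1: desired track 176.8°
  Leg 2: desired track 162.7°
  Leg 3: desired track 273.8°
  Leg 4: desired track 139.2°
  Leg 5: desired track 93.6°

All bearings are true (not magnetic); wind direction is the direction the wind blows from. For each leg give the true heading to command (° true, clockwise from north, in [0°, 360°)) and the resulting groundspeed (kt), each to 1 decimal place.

Leg 1: desired track 176.8°; wind correction -30.0° → command heading 146.8°, groundspeed 53.8 kt
Leg 2: desired track 162.7°; wind correction -25.4° → command heading 137.3°, groundspeed 47.2 kt
Leg 3: desired track 273.8°; wind correction -9.6° → command heading 264.2°, groundspeed 127.5 kt
Leg 4: desired track 139.2°; wind correction -14.9° → command heading 124.3°, groundspeed 40.5 kt
Leg 5: desired track 93.6°; wind correction +9.7° → command heading 103.3°, groundspeed 39.0 kt

Leg 1: heading=146.8°, groundspeed=53.8 kt
Leg 2: heading=137.3°, groundspeed=47.2 kt
Leg 3: heading=264.2°, groundspeed=127.5 kt
Leg 4: heading=124.3°, groundspeed=40.5 kt
Leg 5: heading=103.3°, groundspeed=39.0 kt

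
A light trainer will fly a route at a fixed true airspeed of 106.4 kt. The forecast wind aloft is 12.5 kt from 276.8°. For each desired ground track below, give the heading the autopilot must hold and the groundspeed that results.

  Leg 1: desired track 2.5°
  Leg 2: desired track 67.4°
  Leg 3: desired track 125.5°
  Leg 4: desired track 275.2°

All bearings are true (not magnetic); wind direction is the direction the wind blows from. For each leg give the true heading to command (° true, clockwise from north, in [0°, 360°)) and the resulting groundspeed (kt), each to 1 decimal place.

Leg 1: heading=355.8°, groundspeed=104.7 kt
Leg 2: heading=64.1°, groundspeed=117.1 kt
Leg 3: heading=128.7°, groundspeed=117.2 kt
Leg 4: heading=275.4°, groundspeed=93.9 kt

Leg 1: desired track 2.5°; wind correction -6.7° → command heading 355.8°, groundspeed 104.7 kt
Leg 2: desired track 67.4°; wind correction -3.3° → command heading 64.1°, groundspeed 117.1 kt
Leg 3: desired track 125.5°; wind correction +3.2° → command heading 128.7°, groundspeed 117.2 kt
Leg 4: desired track 275.2°; wind correction +0.2° → command heading 275.4°, groundspeed 93.9 kt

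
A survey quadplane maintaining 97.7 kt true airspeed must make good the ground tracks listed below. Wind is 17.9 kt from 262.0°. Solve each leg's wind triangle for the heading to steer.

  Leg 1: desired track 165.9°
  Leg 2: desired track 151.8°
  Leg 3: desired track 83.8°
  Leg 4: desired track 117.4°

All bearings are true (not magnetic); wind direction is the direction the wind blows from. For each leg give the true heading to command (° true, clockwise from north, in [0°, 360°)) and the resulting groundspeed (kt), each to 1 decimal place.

Leg 1: desired track 165.9°; wind correction +10.5° → command heading 176.4°, groundspeed 98.0 kt
Leg 2: desired track 151.8°; wind correction +9.9° → command heading 161.7°, groundspeed 102.4 kt
Leg 3: desired track 83.8°; wind correction +0.3° → command heading 84.1°, groundspeed 115.6 kt
Leg 4: desired track 117.4°; wind correction +6.1° → command heading 123.5°, groundspeed 111.7 kt

Leg 1: heading=176.4°, groundspeed=98.0 kt
Leg 2: heading=161.7°, groundspeed=102.4 kt
Leg 3: heading=84.1°, groundspeed=115.6 kt
Leg 4: heading=123.5°, groundspeed=111.7 kt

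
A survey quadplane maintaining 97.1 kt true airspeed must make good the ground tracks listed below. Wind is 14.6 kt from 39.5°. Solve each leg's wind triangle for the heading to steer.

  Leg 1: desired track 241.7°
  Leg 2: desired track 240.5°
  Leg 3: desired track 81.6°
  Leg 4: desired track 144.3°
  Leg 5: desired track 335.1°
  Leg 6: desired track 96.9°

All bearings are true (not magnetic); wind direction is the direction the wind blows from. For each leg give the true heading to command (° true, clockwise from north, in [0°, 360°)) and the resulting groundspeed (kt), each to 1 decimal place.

Leg 1: desired track 241.7°; wind correction +3.3° → command heading 245.0°, groundspeed 110.5 kt
Leg 2: desired track 240.5°; wind correction +3.1° → command heading 243.6°, groundspeed 110.6 kt
Leg 3: desired track 81.6°; wind correction -5.8° → command heading 75.8°, groundspeed 85.8 kt
Leg 4: desired track 144.3°; wind correction -8.4° → command heading 135.9°, groundspeed 99.8 kt
Leg 5: desired track 335.1°; wind correction +7.8° → command heading 342.9°, groundspeed 89.9 kt
Leg 6: desired track 96.9°; wind correction -7.3° → command heading 89.6°, groundspeed 88.5 kt

Leg 1: heading=245.0°, groundspeed=110.5 kt
Leg 2: heading=243.6°, groundspeed=110.6 kt
Leg 3: heading=75.8°, groundspeed=85.8 kt
Leg 4: heading=135.9°, groundspeed=99.8 kt
Leg 5: heading=342.9°, groundspeed=89.9 kt
Leg 6: heading=89.6°, groundspeed=88.5 kt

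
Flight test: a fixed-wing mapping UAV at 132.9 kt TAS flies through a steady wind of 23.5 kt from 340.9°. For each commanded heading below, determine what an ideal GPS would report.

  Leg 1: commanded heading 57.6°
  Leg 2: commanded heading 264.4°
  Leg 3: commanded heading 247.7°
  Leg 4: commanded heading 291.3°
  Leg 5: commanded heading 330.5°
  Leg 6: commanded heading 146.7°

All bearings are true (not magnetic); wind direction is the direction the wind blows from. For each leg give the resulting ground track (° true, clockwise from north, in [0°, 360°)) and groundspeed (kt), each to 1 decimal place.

Leg 1: track=67.8°, groundspeed=129.5 kt
Leg 2: track=254.2°, groundspeed=129.4 kt
Leg 3: track=237.8°, groundspeed=136.2 kt
Leg 4: track=282.7°, groundspeed=119.0 kt
Leg 5: track=328.3°, groundspeed=109.9 kt
Leg 6: track=148.8°, groundspeed=155.8 kt

Leg 1: heading 57.6°; drift +10.2° → track 67.8°, groundspeed 129.5 kt
Leg 2: heading 264.4°; drift -10.2° → track 254.2°, groundspeed 129.4 kt
Leg 3: heading 247.7°; drift -9.9° → track 237.8°, groundspeed 136.2 kt
Leg 4: heading 291.3°; drift -8.6° → track 282.7°, groundspeed 119.0 kt
Leg 5: heading 330.5°; drift -2.2° → track 328.3°, groundspeed 109.9 kt
Leg 6: heading 146.7°; drift +2.1° → track 148.8°, groundspeed 155.8 kt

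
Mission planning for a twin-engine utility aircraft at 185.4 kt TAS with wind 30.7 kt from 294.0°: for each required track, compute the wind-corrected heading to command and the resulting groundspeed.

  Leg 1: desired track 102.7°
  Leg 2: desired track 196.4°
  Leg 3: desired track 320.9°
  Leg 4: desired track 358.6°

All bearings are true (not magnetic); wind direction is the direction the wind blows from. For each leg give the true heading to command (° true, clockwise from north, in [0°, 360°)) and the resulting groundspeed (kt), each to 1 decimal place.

Leg 1: desired track 102.7°; wind correction -1.9° → command heading 100.8°, groundspeed 215.4 kt
Leg 2: desired track 196.4°; wind correction +9.4° → command heading 205.8°, groundspeed 186.9 kt
Leg 3: desired track 320.9°; wind correction -4.3° → command heading 316.6°, groundspeed 157.5 kt
Leg 4: desired track 358.6°; wind correction -8.6° → command heading 350.0°, groundspeed 170.1 kt

Leg 1: heading=100.8°, groundspeed=215.4 kt
Leg 2: heading=205.8°, groundspeed=186.9 kt
Leg 3: heading=316.6°, groundspeed=157.5 kt
Leg 4: heading=350.0°, groundspeed=170.1 kt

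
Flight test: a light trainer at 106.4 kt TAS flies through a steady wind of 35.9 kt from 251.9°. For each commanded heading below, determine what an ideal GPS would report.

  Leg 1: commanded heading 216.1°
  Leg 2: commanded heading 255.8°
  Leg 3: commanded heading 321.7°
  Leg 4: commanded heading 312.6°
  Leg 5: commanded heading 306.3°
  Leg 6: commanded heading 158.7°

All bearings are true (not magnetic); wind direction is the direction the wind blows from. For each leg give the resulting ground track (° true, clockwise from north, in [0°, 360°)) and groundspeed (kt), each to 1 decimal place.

Leg 1: heading 216.1°; drift -15.2° → track 200.9°, groundspeed 80.1 kt
Leg 2: heading 255.8°; drift +2.0° → track 257.8°, groundspeed 70.6 kt
Leg 3: heading 321.7°; drift +19.7° → track 341.4°, groundspeed 99.9 kt
Leg 4: heading 312.6°; drift +19.4° → track 332.0°, groundspeed 94.2 kt
Leg 5: heading 306.3°; drift +18.8° → track 325.1°, groundspeed 90.3 kt
Leg 6: heading 158.7°; drift -18.3° → track 140.4°, groundspeed 114.2 kt

Leg 1: track=200.9°, groundspeed=80.1 kt
Leg 2: track=257.8°, groundspeed=70.6 kt
Leg 3: track=341.4°, groundspeed=99.9 kt
Leg 4: track=332.0°, groundspeed=94.2 kt
Leg 5: track=325.1°, groundspeed=90.3 kt
Leg 6: track=140.4°, groundspeed=114.2 kt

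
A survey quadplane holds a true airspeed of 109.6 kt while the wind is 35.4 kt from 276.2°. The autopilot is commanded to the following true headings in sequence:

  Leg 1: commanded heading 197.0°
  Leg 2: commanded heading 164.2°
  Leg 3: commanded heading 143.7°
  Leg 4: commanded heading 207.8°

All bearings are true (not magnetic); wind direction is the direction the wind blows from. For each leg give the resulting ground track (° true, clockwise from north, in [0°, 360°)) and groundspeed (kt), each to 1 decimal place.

Leg 1: track=178.3°, groundspeed=108.7 kt
Leg 2: track=149.2°, groundspeed=127.2 kt
Leg 3: track=132.6°, groundspeed=136.0 kt
Leg 4: track=189.0°, groundspeed=102.0 kt

Leg 1: heading 197.0°; drift -18.7° → track 178.3°, groundspeed 108.7 kt
Leg 2: heading 164.2°; drift -15.0° → track 149.2°, groundspeed 127.2 kt
Leg 3: heading 143.7°; drift -11.1° → track 132.6°, groundspeed 136.0 kt
Leg 4: heading 207.8°; drift -18.8° → track 189.0°, groundspeed 102.0 kt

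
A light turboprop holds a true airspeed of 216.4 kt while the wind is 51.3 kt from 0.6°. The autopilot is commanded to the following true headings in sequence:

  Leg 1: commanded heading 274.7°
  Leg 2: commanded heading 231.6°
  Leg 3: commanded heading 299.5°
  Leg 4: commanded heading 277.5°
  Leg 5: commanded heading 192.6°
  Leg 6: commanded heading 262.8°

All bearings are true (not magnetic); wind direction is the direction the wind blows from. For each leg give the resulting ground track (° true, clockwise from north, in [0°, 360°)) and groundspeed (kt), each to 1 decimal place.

Leg 1: track=261.2°, groundspeed=218.8 kt
Leg 2: track=222.5°, groundspeed=251.9 kt
Leg 3: track=286.3°, groundspeed=196.8 kt
Leg 4: track=263.9°, groundspeed=216.3 kt
Leg 5: track=190.3°, groundspeed=266.8 kt
Leg 6: track=250.0°, groundspeed=229.1 kt

Leg 1: heading 274.7°; drift -13.5° → track 261.2°, groundspeed 218.8 kt
Leg 2: heading 231.6°; drift -9.1° → track 222.5°, groundspeed 251.9 kt
Leg 3: heading 299.5°; drift -13.2° → track 286.3°, groundspeed 196.8 kt
Leg 4: heading 277.5°; drift -13.6° → track 263.9°, groundspeed 216.3 kt
Leg 5: heading 192.6°; drift -2.3° → track 190.3°, groundspeed 266.8 kt
Leg 6: heading 262.8°; drift -12.8° → track 250.0°, groundspeed 229.1 kt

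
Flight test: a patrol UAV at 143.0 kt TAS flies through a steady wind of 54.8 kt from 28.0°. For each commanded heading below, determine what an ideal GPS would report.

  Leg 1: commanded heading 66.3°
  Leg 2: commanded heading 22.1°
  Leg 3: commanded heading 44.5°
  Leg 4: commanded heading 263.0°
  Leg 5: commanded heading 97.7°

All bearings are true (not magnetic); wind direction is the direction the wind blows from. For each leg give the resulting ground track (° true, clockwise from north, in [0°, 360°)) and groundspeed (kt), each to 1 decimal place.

Leg 1: heading 66.3°; drift +18.8° → track 85.1°, groundspeed 105.6 kt
Leg 2: heading 22.1°; drift -3.6° → track 18.5°, groundspeed 88.7 kt
Leg 3: heading 44.5°; drift +9.8° → track 54.3°, groundspeed 91.8 kt
Leg 4: heading 263.0°; drift -14.4° → track 248.6°, groundspeed 180.1 kt
Leg 5: heading 97.7°; drift +22.5° → track 120.2°, groundspeed 134.2 kt

Leg 1: track=85.1°, groundspeed=105.6 kt
Leg 2: track=18.5°, groundspeed=88.7 kt
Leg 3: track=54.3°, groundspeed=91.8 kt
Leg 4: track=248.6°, groundspeed=180.1 kt
Leg 5: track=120.2°, groundspeed=134.2 kt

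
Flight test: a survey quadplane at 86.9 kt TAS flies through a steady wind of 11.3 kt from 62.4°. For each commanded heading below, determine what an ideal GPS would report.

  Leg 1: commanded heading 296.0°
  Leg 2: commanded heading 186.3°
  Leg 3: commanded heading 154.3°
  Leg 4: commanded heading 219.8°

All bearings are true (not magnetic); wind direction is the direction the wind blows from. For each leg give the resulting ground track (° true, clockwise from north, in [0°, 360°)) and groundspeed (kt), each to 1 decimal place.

Leg 1: heading 296.0°; drift -5.5° → track 290.5°, groundspeed 94.0 kt
Leg 2: heading 186.3°; drift +5.7° → track 192.0°, groundspeed 93.7 kt
Leg 3: heading 154.3°; drift +7.4° → track 161.7°, groundspeed 88.0 kt
Leg 4: heading 219.8°; drift +2.6° → track 222.4°, groundspeed 97.4 kt

Leg 1: track=290.5°, groundspeed=94.0 kt
Leg 2: track=192.0°, groundspeed=93.7 kt
Leg 3: track=161.7°, groundspeed=88.0 kt
Leg 4: track=222.4°, groundspeed=97.4 kt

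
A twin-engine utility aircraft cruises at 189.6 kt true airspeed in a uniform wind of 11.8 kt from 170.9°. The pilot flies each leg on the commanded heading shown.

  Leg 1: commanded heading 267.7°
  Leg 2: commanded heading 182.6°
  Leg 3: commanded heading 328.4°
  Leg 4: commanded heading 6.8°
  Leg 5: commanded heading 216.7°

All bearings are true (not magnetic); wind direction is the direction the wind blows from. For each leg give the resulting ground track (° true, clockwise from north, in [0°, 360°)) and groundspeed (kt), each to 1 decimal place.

Leg 1: heading 267.7°; drift +3.5° → track 271.2°, groundspeed 191.4 kt
Leg 2: heading 182.6°; drift +0.8° → track 183.4°, groundspeed 178.1 kt
Leg 3: heading 328.4°; drift +1.3° → track 329.7°, groundspeed 200.6 kt
Leg 4: heading 6.8°; drift -0.9° → track 5.9°, groundspeed 201.0 kt
Leg 5: heading 216.7°; drift +2.7° → track 219.4°, groundspeed 181.6 kt

Leg 1: track=271.2°, groundspeed=191.4 kt
Leg 2: track=183.4°, groundspeed=178.1 kt
Leg 3: track=329.7°, groundspeed=200.6 kt
Leg 4: track=5.9°, groundspeed=201.0 kt
Leg 5: track=219.4°, groundspeed=181.6 kt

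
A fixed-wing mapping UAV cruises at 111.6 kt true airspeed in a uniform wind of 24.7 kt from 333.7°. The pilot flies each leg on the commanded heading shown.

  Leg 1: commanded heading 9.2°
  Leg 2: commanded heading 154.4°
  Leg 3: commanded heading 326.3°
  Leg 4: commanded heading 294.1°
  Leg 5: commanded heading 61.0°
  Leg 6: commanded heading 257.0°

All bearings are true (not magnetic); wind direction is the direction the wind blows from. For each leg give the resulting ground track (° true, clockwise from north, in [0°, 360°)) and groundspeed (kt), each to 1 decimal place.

Leg 1: heading 9.2°; drift +8.9° → track 18.1°, groundspeed 92.6 kt
Leg 2: heading 154.4°; drift -0.1° → track 154.3°, groundspeed 136.3 kt
Leg 3: heading 326.3°; drift -2.1° → track 324.2°, groundspeed 87.2 kt
Leg 4: heading 294.1°; drift -9.7° → track 284.4°, groundspeed 93.9 kt
Leg 5: heading 61.0°; drift +12.6° → track 73.6°, groundspeed 113.2 kt
Leg 6: heading 257.0°; drift -12.8° → track 244.2°, groundspeed 108.6 kt

Leg 1: track=18.1°, groundspeed=92.6 kt
Leg 2: track=154.3°, groundspeed=136.3 kt
Leg 3: track=324.2°, groundspeed=87.2 kt
Leg 4: track=284.4°, groundspeed=93.9 kt
Leg 5: track=73.6°, groundspeed=113.2 kt
Leg 6: track=244.2°, groundspeed=108.6 kt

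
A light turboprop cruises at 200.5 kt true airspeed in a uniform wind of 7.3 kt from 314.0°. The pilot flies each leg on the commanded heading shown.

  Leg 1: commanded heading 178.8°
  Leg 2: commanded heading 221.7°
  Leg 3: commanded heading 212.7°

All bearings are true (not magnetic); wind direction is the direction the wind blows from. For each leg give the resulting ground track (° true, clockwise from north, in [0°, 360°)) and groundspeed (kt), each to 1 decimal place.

Leg 1: track=177.4°, groundspeed=205.7 kt
Leg 2: track=219.6°, groundspeed=200.9 kt
Leg 3: track=210.7°, groundspeed=202.1 kt

Leg 1: heading 178.8°; drift -1.4° → track 177.4°, groundspeed 205.7 kt
Leg 2: heading 221.7°; drift -2.1° → track 219.6°, groundspeed 200.9 kt
Leg 3: heading 212.7°; drift -2.0° → track 210.7°, groundspeed 202.1 kt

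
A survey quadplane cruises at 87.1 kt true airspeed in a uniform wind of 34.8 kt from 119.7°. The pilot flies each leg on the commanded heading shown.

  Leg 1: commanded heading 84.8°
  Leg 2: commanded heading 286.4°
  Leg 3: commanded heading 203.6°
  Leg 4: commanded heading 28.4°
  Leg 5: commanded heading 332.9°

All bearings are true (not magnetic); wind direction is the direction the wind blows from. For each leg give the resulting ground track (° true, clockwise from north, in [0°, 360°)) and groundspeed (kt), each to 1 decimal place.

Leg 1: track=66.0°, groundspeed=61.9 kt
Leg 2: track=290.2°, groundspeed=121.2 kt
Leg 3: track=226.1°, groundspeed=90.3 kt
Leg 4: track=6.8°, groundspeed=94.5 kt
Leg 5: track=323.6°, groundspeed=117.8 kt

Leg 1: heading 84.8°; drift -18.8° → track 66.0°, groundspeed 61.9 kt
Leg 2: heading 286.4°; drift +3.8° → track 290.2°, groundspeed 121.2 kt
Leg 3: heading 203.6°; drift +22.5° → track 226.1°, groundspeed 90.3 kt
Leg 4: heading 28.4°; drift -21.6° → track 6.8°, groundspeed 94.5 kt
Leg 5: heading 332.9°; drift -9.3° → track 323.6°, groundspeed 117.8 kt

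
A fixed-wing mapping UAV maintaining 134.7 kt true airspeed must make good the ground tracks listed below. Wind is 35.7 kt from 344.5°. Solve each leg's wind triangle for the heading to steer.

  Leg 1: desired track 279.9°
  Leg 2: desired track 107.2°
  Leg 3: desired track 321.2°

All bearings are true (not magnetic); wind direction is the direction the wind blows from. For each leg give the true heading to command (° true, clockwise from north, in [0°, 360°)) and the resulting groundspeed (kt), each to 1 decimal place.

Leg 1: heading=293.8°, groundspeed=115.5 kt
Leg 2: heading=94.3°, groundspeed=150.6 kt
Leg 3: heading=327.2°, groundspeed=101.2 kt

Leg 1: desired track 279.9°; wind correction +13.9° → command heading 293.8°, groundspeed 115.5 kt
Leg 2: desired track 107.2°; wind correction -12.9° → command heading 94.3°, groundspeed 150.6 kt
Leg 3: desired track 321.2°; wind correction +6.0° → command heading 327.2°, groundspeed 101.2 kt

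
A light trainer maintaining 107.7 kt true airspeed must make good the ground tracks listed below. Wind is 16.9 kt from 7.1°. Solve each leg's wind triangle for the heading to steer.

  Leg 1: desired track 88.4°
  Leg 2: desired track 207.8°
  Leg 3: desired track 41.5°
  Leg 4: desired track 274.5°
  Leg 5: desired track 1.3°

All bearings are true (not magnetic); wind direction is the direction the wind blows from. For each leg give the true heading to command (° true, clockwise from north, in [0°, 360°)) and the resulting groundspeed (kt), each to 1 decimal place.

Leg 1: desired track 88.4°; wind correction -8.9° → command heading 79.5°, groundspeed 103.8 kt
Leg 2: desired track 207.8°; wind correction +3.2° → command heading 211.0°, groundspeed 123.3 kt
Leg 3: desired track 41.5°; wind correction -5.1° → command heading 36.4°, groundspeed 93.3 kt
Leg 4: desired track 274.5°; wind correction +9.0° → command heading 283.5°, groundspeed 107.1 kt
Leg 5: desired track 1.3°; wind correction +0.9° → command heading 2.2°, groundspeed 90.9 kt

Leg 1: heading=79.5°, groundspeed=103.8 kt
Leg 2: heading=211.0°, groundspeed=123.3 kt
Leg 3: heading=36.4°, groundspeed=93.3 kt
Leg 4: heading=283.5°, groundspeed=107.1 kt
Leg 5: heading=2.2°, groundspeed=90.9 kt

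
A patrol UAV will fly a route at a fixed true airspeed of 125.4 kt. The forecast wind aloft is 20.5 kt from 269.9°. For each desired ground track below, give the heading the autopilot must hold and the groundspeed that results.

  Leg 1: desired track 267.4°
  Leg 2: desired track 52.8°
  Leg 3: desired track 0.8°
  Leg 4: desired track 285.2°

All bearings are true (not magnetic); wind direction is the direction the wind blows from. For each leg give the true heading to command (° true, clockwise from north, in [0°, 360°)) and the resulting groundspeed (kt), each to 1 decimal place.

Leg 1: heading=267.8°, groundspeed=104.9 kt
Leg 2: heading=47.1°, groundspeed=141.1 kt
Leg 3: heading=351.4°, groundspeed=124.0 kt
Leg 4: heading=282.7°, groundspeed=105.5 kt

Leg 1: desired track 267.4°; wind correction +0.4° → command heading 267.8°, groundspeed 104.9 kt
Leg 2: desired track 52.8°; wind correction -5.7° → command heading 47.1°, groundspeed 141.1 kt
Leg 3: desired track 0.8°; wind correction -9.4° → command heading 351.4°, groundspeed 124.0 kt
Leg 4: desired track 285.2°; wind correction -2.5° → command heading 282.7°, groundspeed 105.5 kt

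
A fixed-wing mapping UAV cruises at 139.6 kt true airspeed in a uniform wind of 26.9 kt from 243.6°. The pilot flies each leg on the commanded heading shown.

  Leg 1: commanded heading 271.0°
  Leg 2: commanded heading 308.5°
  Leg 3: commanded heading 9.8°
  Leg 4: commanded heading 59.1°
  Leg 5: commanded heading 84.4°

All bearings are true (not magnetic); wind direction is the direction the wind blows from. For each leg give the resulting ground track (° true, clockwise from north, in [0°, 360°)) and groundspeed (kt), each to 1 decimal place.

Leg 1: heading 271.0°; drift +6.1° → track 277.1°, groundspeed 116.4 kt
Leg 2: heading 308.5°; drift +10.8° → track 319.3°, groundspeed 130.5 kt
Leg 3: heading 9.8°; drift +7.9° → track 17.7°, groundspeed 157.0 kt
Leg 4: heading 59.1°; drift +0.7° → track 59.8°, groundspeed 166.4 kt
Leg 5: heading 84.4°; drift -3.3° → track 81.1°, groundspeed 165.0 kt

Leg 1: track=277.1°, groundspeed=116.4 kt
Leg 2: track=319.3°, groundspeed=130.5 kt
Leg 3: track=17.7°, groundspeed=157.0 kt
Leg 4: track=59.8°, groundspeed=166.4 kt
Leg 5: track=81.1°, groundspeed=165.0 kt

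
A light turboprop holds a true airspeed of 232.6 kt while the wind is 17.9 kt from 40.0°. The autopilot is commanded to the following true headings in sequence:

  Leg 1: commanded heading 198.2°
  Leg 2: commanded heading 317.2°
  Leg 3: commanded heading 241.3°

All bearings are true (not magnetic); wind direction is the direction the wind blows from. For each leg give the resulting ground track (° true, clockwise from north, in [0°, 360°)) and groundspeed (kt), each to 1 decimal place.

Leg 1: heading 198.2°; drift +1.5° → track 199.7°, groundspeed 249.3 kt
Leg 2: heading 317.2°; drift -4.4° → track 312.8°, groundspeed 231.0 kt
Leg 3: heading 241.3°; drift -1.5° → track 239.8°, groundspeed 249.4 kt

Leg 1: track=199.7°, groundspeed=249.3 kt
Leg 2: track=312.8°, groundspeed=231.0 kt
Leg 3: track=239.8°, groundspeed=249.4 kt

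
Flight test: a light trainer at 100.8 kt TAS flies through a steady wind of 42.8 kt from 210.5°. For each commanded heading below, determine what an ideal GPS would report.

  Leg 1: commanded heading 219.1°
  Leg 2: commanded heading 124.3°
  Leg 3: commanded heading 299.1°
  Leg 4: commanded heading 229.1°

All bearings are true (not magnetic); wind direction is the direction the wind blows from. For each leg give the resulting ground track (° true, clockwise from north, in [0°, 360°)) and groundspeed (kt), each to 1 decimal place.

Leg 1: heading 219.1°; drift +6.2° → track 225.3°, groundspeed 58.8 kt
Leg 2: heading 124.3°; drift -23.6° → track 100.7°, groundspeed 106.9 kt
Leg 3: heading 299.1°; drift +23.2° → track 322.3°, groundspeed 108.5 kt
Leg 4: heading 229.1°; drift +12.8° → track 241.9°, groundspeed 61.8 kt

Leg 1: track=225.3°, groundspeed=58.8 kt
Leg 2: track=100.7°, groundspeed=106.9 kt
Leg 3: track=322.3°, groundspeed=108.5 kt
Leg 4: track=241.9°, groundspeed=61.8 kt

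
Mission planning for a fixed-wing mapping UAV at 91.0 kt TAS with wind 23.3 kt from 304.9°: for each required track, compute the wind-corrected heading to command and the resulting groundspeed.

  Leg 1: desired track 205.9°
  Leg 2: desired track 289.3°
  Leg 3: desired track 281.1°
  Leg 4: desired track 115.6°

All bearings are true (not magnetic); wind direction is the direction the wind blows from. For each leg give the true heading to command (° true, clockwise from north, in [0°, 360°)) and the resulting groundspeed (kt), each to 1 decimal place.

Leg 1: desired track 205.9°; wind correction +14.6° → command heading 220.5°, groundspeed 91.7 kt
Leg 2: desired track 289.3°; wind correction +3.9° → command heading 293.2°, groundspeed 68.3 kt
Leg 3: desired track 281.1°; wind correction +5.9° → command heading 287.0°, groundspeed 69.2 kt
Leg 4: desired track 115.6°; wind correction -2.4° → command heading 113.2°, groundspeed 113.9 kt

Leg 1: heading=220.5°, groundspeed=91.7 kt
Leg 2: heading=293.2°, groundspeed=68.3 kt
Leg 3: heading=287.0°, groundspeed=69.2 kt
Leg 4: heading=113.2°, groundspeed=113.9 kt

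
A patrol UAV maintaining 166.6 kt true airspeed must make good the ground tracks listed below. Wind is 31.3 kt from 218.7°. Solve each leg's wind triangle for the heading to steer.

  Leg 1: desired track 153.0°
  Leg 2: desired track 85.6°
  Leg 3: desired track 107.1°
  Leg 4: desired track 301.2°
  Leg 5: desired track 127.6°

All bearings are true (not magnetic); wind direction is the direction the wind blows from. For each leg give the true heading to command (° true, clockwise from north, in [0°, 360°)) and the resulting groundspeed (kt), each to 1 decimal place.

Leg 1: desired track 153.0°; wind correction +9.9° → command heading 162.9°, groundspeed 151.3 kt
Leg 2: desired track 85.6°; wind correction +7.9° → command heading 93.5°, groundspeed 186.4 kt
Leg 3: desired track 107.1°; wind correction +10.1° → command heading 117.2°, groundspeed 175.6 kt
Leg 4: desired track 301.2°; wind correction -10.7° → command heading 290.5°, groundspeed 159.6 kt
Leg 5: desired track 127.6°; wind correction +10.8° → command heading 138.4°, groundspeed 164.2 kt

Leg 1: heading=162.9°, groundspeed=151.3 kt
Leg 2: heading=93.5°, groundspeed=186.4 kt
Leg 3: heading=117.2°, groundspeed=175.6 kt
Leg 4: heading=290.5°, groundspeed=159.6 kt
Leg 5: heading=138.4°, groundspeed=164.2 kt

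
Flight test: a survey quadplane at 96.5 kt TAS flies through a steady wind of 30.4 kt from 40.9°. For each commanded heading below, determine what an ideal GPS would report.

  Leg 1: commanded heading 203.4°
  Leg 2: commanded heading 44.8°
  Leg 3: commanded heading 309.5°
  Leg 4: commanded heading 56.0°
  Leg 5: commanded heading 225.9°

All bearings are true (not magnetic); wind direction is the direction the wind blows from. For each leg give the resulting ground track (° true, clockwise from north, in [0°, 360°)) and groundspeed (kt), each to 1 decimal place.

Leg 1: heading 203.4°; drift +4.2° → track 207.6°, groundspeed 125.8 kt
Leg 2: heading 44.8°; drift +1.8° → track 46.6°, groundspeed 66.2 kt
Leg 3: heading 309.5°; drift -17.4° → track 292.1°, groundspeed 101.9 kt
Leg 4: heading 56.0°; drift +6.7° → track 62.7°, groundspeed 67.6 kt
Leg 5: heading 225.9°; drift -1.2° → track 224.7°, groundspeed 126.8 kt

Leg 1: track=207.6°, groundspeed=125.8 kt
Leg 2: track=46.6°, groundspeed=66.2 kt
Leg 3: track=292.1°, groundspeed=101.9 kt
Leg 4: track=62.7°, groundspeed=67.6 kt
Leg 5: track=224.7°, groundspeed=126.8 kt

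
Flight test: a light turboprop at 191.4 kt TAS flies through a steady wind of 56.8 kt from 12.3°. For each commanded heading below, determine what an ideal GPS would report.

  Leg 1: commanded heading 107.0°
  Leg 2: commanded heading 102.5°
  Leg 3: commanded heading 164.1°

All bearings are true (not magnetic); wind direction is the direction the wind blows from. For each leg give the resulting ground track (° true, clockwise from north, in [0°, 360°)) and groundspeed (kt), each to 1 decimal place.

Leg 1: heading 107.0°; drift +16.1° → track 123.1°, groundspeed 204.1 kt
Leg 2: heading 102.5°; drift +16.5° → track 119.0°, groundspeed 199.8 kt
Leg 3: heading 164.1°; drift +6.3° → track 170.4°, groundspeed 242.9 kt

Leg 1: track=123.1°, groundspeed=204.1 kt
Leg 2: track=119.0°, groundspeed=199.8 kt
Leg 3: track=170.4°, groundspeed=242.9 kt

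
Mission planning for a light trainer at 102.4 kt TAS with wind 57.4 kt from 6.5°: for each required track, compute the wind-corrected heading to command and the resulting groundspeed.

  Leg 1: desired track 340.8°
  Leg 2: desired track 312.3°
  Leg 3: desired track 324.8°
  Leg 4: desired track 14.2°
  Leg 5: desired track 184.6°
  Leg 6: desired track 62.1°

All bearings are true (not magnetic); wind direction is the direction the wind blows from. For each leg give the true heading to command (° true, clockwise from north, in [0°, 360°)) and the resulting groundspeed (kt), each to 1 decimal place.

Leg 1: heading=354.9°, groundspeed=47.6 kt
Leg 2: heading=339.3°, groundspeed=57.6 kt
Leg 3: heading=346.7°, groundspeed=52.2 kt
Leg 4: heading=9.9°, groundspeed=45.2 kt
Leg 5: heading=183.5°, groundspeed=159.8 kt
Leg 6: heading=34.6°, groundspeed=58.4 kt

Leg 1: desired track 340.8°; wind correction +14.1° → command heading 354.9°, groundspeed 47.6 kt
Leg 2: desired track 312.3°; wind correction +27.0° → command heading 339.3°, groundspeed 57.6 kt
Leg 3: desired track 324.8°; wind correction +21.9° → command heading 346.7°, groundspeed 52.2 kt
Leg 4: desired track 14.2°; wind correction -4.3° → command heading 9.9°, groundspeed 45.2 kt
Leg 5: desired track 184.6°; wind correction -1.1° → command heading 183.5°, groundspeed 159.8 kt
Leg 6: desired track 62.1°; wind correction -27.5° → command heading 34.6°, groundspeed 58.4 kt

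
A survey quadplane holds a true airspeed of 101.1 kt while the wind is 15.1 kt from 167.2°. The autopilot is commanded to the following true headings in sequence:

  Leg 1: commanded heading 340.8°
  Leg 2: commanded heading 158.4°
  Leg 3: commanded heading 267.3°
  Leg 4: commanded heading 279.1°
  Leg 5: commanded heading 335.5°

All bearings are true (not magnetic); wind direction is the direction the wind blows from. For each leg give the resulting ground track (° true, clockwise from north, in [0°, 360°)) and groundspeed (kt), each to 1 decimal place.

Leg 1: heading 340.8°; drift +0.8° → track 341.6°, groundspeed 116.1 kt
Leg 2: heading 158.4°; drift -1.5° → track 156.9°, groundspeed 86.2 kt
Leg 3: heading 267.3°; drift +8.2° → track 275.5°, groundspeed 104.8 kt
Leg 4: heading 279.1°; drift +7.5° → track 286.6°, groundspeed 107.6 kt
Leg 5: heading 335.5°; drift +1.5° → track 337.0°, groundspeed 115.9 kt

Leg 1: track=341.6°, groundspeed=116.1 kt
Leg 2: track=156.9°, groundspeed=86.2 kt
Leg 3: track=275.5°, groundspeed=104.8 kt
Leg 4: track=286.6°, groundspeed=107.6 kt
Leg 5: track=337.0°, groundspeed=115.9 kt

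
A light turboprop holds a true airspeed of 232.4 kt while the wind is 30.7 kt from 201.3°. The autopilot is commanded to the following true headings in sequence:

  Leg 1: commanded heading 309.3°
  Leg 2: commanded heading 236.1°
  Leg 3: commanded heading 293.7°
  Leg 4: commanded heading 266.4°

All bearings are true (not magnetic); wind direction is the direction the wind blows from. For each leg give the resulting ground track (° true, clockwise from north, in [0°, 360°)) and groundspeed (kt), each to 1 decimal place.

Leg 1: heading 309.3°; drift +6.9° → track 316.2°, groundspeed 243.6 kt
Leg 2: heading 236.1°; drift +4.8° → track 240.9°, groundspeed 207.9 kt
Leg 3: heading 293.7°; drift +7.5° → track 301.2°, groundspeed 235.7 kt
Leg 4: heading 266.4°; drift +7.2° → track 273.6°, groundspeed 221.2 kt

Leg 1: track=316.2°, groundspeed=243.6 kt
Leg 2: track=240.9°, groundspeed=207.9 kt
Leg 3: track=301.2°, groundspeed=235.7 kt
Leg 4: track=273.6°, groundspeed=221.2 kt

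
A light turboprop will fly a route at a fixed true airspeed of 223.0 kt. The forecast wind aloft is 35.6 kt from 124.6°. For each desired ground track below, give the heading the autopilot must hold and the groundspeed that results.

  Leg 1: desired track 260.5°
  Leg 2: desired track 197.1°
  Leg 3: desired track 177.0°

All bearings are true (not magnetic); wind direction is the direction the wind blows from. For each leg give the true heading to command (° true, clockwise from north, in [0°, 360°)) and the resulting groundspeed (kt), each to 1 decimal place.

Leg 1: desired track 260.5°; wind correction -6.4° → command heading 254.1°, groundspeed 247.2 kt
Leg 2: desired track 197.1°; wind correction -8.8° → command heading 188.3°, groundspeed 209.7 kt
Leg 3: desired track 177.0°; wind correction -7.3° → command heading 169.7°, groundspeed 199.5 kt

Leg 1: heading=254.1°, groundspeed=247.2 kt
Leg 2: heading=188.3°, groundspeed=209.7 kt
Leg 3: heading=169.7°, groundspeed=199.5 kt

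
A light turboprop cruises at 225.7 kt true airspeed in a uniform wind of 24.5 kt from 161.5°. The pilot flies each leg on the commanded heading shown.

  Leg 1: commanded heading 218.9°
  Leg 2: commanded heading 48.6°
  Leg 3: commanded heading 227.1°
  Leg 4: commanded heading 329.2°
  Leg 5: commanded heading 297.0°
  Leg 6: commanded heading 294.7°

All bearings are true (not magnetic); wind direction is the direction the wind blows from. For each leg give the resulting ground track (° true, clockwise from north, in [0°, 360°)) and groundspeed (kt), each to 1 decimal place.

Leg 1: heading 218.9°; drift +5.5° → track 224.4°, groundspeed 213.5 kt
Leg 2: heading 48.6°; drift -5.5° → track 43.1°, groundspeed 236.3 kt
Leg 3: heading 227.1°; drift +5.9° → track 233.0°, groundspeed 216.7 kt
Leg 4: heading 329.2°; drift +1.2° → track 330.4°, groundspeed 249.7 kt
Leg 5: heading 297.0°; drift +4.0° → track 301.0°, groundspeed 243.8 kt
Leg 6: heading 294.7°; drift +4.2° → track 298.9°, groundspeed 243.1 kt

Leg 1: track=224.4°, groundspeed=213.5 kt
Leg 2: track=43.1°, groundspeed=236.3 kt
Leg 3: track=233.0°, groundspeed=216.7 kt
Leg 4: track=330.4°, groundspeed=249.7 kt
Leg 5: track=301.0°, groundspeed=243.8 kt
Leg 6: track=298.9°, groundspeed=243.1 kt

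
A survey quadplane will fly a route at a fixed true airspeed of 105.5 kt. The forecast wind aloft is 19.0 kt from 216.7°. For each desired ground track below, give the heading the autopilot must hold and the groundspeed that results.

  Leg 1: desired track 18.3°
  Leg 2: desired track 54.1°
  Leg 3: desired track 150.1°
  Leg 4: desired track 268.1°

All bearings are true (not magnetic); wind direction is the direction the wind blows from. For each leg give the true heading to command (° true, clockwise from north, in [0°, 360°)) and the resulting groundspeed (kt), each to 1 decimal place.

Leg 1: desired track 18.3°; wind correction -3.3° → command heading 15.0°, groundspeed 123.4 kt
Leg 2: desired track 54.1°; wind correction +3.1° → command heading 57.2°, groundspeed 123.5 kt
Leg 3: desired track 150.1°; wind correction +9.5° → command heading 159.6°, groundspeed 96.5 kt
Leg 4: desired track 268.1°; wind correction -8.1° → command heading 260.0°, groundspeed 92.6 kt

Leg 1: heading=15.0°, groundspeed=123.4 kt
Leg 2: heading=57.2°, groundspeed=123.5 kt
Leg 3: heading=159.6°, groundspeed=96.5 kt
Leg 4: heading=260.0°, groundspeed=92.6 kt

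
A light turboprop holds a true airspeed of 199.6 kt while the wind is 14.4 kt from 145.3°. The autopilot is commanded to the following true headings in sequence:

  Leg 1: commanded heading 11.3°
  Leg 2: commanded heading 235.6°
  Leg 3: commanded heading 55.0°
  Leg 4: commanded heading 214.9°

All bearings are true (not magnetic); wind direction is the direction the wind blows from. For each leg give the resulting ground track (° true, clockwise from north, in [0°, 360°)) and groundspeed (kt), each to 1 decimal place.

Leg 1: heading 11.3°; drift -2.8° → track 8.5°, groundspeed 209.9 kt
Leg 2: heading 235.6°; drift +4.1° → track 239.7°, groundspeed 200.2 kt
Leg 3: heading 55.0°; drift -4.1° → track 50.9°, groundspeed 200.2 kt
Leg 4: heading 214.9°; drift +4.0° → track 218.9°, groundspeed 195.0 kt

Leg 1: track=8.5°, groundspeed=209.9 kt
Leg 2: track=239.7°, groundspeed=200.2 kt
Leg 3: track=50.9°, groundspeed=200.2 kt
Leg 4: track=218.9°, groundspeed=195.0 kt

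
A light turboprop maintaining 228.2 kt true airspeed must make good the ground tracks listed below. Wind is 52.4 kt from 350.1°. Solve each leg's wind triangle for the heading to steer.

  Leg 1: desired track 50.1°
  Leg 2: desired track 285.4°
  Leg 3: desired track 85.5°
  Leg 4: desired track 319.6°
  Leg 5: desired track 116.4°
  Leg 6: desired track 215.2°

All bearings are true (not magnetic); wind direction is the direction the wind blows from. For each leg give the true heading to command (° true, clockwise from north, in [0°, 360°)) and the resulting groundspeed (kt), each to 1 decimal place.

Leg 1: heading=38.6°, groundspeed=197.4 kt
Leg 2: heading=297.4°, groundspeed=200.8 kt
Leg 3: heading=72.3°, groundspeed=227.1 kt
Leg 4: heading=326.3°, groundspeed=181.5 kt
Leg 5: heading=105.7°, groundspeed=255.3 kt
Leg 6: heading=224.6°, groundspeed=262.1 kt

Leg 1: desired track 50.1°; wind correction -11.5° → command heading 38.6°, groundspeed 197.4 kt
Leg 2: desired track 285.4°; wind correction +12.0° → command heading 297.4°, groundspeed 200.8 kt
Leg 3: desired track 85.5°; wind correction -13.2° → command heading 72.3°, groundspeed 227.1 kt
Leg 4: desired track 319.6°; wind correction +6.7° → command heading 326.3°, groundspeed 181.5 kt
Leg 5: desired track 116.4°; wind correction -10.7° → command heading 105.7°, groundspeed 255.3 kt
Leg 6: desired track 215.2°; wind correction +9.4° → command heading 224.6°, groundspeed 262.1 kt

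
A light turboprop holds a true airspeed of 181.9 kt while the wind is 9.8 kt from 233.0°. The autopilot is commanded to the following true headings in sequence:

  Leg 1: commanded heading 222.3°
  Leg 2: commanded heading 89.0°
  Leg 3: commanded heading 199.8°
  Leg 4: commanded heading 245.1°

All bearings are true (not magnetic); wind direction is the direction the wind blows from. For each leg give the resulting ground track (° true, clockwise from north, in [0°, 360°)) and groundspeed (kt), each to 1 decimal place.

Leg 1: track=221.7°, groundspeed=172.3 kt
Leg 2: track=87.3°, groundspeed=189.9 kt
Leg 3: track=198.0°, groundspeed=173.8 kt
Leg 4: track=245.8°, groundspeed=172.3 kt

Leg 1: heading 222.3°; drift -0.6° → track 221.7°, groundspeed 172.3 kt
Leg 2: heading 89.0°; drift -1.7° → track 87.3°, groundspeed 189.9 kt
Leg 3: heading 199.8°; drift -1.8° → track 198.0°, groundspeed 173.8 kt
Leg 4: heading 245.1°; drift +0.7° → track 245.8°, groundspeed 172.3 kt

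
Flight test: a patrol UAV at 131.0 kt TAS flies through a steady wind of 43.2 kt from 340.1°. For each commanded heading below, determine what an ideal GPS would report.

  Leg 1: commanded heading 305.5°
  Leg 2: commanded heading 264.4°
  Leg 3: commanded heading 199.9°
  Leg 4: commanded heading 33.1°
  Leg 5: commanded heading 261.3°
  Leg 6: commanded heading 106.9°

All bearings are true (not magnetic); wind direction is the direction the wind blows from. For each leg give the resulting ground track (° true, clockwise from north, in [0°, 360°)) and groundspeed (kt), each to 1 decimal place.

Leg 1: track=291.1°, groundspeed=98.5 kt
Leg 2: track=245.2°, groundspeed=127.4 kt
Leg 3: track=190.3°, groundspeed=166.5 kt
Leg 4: track=51.3°, groundspeed=110.5 kt
Leg 5: track=242.2°, groundspeed=129.7 kt
Leg 6: track=119.3°, groundspeed=160.6 kt

Leg 1: heading 305.5°; drift -14.4° → track 291.1°, groundspeed 98.5 kt
Leg 2: heading 264.4°; drift -19.2° → track 245.2°, groundspeed 127.4 kt
Leg 3: heading 199.9°; drift -9.6° → track 190.3°, groundspeed 166.5 kt
Leg 4: heading 33.1°; drift +18.2° → track 51.3°, groundspeed 110.5 kt
Leg 5: heading 261.3°; drift -19.1° → track 242.2°, groundspeed 129.7 kt
Leg 6: heading 106.9°; drift +12.4° → track 119.3°, groundspeed 160.6 kt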